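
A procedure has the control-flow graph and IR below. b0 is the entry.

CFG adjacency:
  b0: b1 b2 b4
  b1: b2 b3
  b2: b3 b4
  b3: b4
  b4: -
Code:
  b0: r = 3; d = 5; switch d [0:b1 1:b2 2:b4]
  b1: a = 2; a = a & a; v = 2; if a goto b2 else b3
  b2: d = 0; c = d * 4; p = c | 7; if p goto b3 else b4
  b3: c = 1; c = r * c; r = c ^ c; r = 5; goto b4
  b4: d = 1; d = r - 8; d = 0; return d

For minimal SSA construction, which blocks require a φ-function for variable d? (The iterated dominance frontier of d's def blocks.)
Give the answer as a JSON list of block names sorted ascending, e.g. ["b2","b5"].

idom tree: b1←b0 b2←b0 b3←b0 b4←b0
Dom at joins:
  b2: preds {b0,b1}: {b0} ∩ {b0,b1} = {b0}; idom=b0
  b3: preds {b1,b2}: {b0,b1} ∩ {b0,b2} = {b0}; idom=b0
  b4: preds {b0,b2,b3}: {b0} ∩ {b0,b2} ∩ {b0,b3} = {b0}; idom=b0

DF derivation:
  b2←b0: walk · to b0
  b2←b1: walk b1 to b0
  b3←b1: walk b1 to b0
  b3←b2: walk b2 to b0
  b4←b0: walk · to b0
  b4←b2: walk b2 to b0
  b4←b3: walk b3 to b0
  b0: DF=∅
  b1: DF={b2,b3}
  b2: DF={b3,b4}
  b3: DF={b4}
  b4: DF=∅

φ for d: defs {b0,b2,b4}
  DF⁺ = {b3,b4}

Answer: ["b3", "b4"]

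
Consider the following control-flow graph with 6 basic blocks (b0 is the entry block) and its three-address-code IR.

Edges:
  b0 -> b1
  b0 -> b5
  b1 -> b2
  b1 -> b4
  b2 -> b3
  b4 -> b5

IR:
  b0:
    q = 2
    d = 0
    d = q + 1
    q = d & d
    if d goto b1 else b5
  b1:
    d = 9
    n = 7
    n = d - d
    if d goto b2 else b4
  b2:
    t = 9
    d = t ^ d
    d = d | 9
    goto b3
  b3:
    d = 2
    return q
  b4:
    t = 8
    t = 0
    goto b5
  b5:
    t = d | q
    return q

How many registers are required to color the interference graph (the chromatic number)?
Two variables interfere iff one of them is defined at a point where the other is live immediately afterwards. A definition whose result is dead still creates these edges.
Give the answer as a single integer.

def/use:
  b0: {d,q} / ∅
  b1: {d,n} / ∅
  b2: {d,t} / {d}
  b3: {d} / {q}
  b4: {t} / ∅
  b5: {t} / {d,q}

Liveness:
  b0 li=∅ lo={d,q}
  b1 li={q} lo={d,q}
  b2 li={d,q} lo={q}
  b3 li={q} lo=∅
  b4 li={d,q} lo={d,q}
  b5 li={d,q} lo=∅

Conflict graph:
  d↔{n,q,t}
  n↔{d,q}
  q↔{d,n,t}
  t↔{d,q}

Colouring:
  lower bound: {d,n,q} mutually conflict ⇒ χ ≥ 3
  assign d→c0 n→c2 q→c1 t→c2 — no edge inside a register ⇒ χ ≤ 3
  χ = 3

Answer: 3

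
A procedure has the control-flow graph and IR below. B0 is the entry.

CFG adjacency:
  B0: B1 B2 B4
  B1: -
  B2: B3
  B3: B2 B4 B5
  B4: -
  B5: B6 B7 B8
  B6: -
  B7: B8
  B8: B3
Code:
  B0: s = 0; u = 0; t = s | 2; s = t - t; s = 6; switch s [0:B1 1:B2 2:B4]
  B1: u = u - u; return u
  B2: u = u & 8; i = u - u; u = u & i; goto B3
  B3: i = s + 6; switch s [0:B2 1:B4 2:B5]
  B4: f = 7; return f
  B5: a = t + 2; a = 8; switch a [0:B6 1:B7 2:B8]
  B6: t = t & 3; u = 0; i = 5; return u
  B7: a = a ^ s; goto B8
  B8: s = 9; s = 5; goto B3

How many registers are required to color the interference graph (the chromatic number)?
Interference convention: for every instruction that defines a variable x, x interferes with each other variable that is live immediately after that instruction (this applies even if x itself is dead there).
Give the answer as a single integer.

Per-block:
  B0: {s,t,u} / ∅
  B1: {u} / {u}
  B2: {i,u} / {u}
  B3: {i} / {s}
  B4: {f} / ∅
  B5: {a} / {t}
  B6: {i,t,u} / {t}
  B7: {a} / {a,s}
  B8: {s} / ∅

Backward fixpoint:
  B0: in=∅ out={s,t,u}
  B1: in={u} out=∅
  B2: in={s,t,u} out={s,t,u}
  B3: in={s,t,u} out={s,t,u}
  B4: in=∅ out=∅
  B5: in={s,t,u} out={a,s,t,u}
  B6: in={t} out=∅
  B7: in={a,s,t,u} out={t,u}
  B8: in={t,u} out={s,t,u}

Interfere edges:
  a: {s,t,u}
  f: ∅
  i: {s,t,u}
  s: {a,i,t,u}
  t: {a,i,s,u}
  u: {a,i,s,t}

Colouring:
  lower bound: {a,s,t,u} mutually conflict ⇒ χ ≥ 4
  assign a→c3 f→c0 i→c3 s→c0 t→c1 u→c2 — no edge inside a register ⇒ χ ≤ 4
  χ = 4

Answer: 4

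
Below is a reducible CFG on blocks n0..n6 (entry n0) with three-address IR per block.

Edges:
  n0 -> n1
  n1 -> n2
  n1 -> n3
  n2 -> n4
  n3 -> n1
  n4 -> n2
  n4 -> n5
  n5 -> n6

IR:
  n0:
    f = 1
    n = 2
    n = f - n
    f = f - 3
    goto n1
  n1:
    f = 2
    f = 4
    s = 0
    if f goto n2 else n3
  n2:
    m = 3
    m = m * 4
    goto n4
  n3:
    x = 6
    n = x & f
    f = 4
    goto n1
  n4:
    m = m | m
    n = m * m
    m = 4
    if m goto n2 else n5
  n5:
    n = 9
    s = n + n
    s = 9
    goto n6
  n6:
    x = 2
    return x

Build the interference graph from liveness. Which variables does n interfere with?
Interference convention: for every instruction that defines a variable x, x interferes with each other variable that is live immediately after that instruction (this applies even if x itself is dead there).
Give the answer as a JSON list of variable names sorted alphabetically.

Per-block:
  n0 def {f,n} use ∅
  n1 def {f,s} use ∅
  n2 def {m} use ∅
  n3 def {f,n,x} use {f}
  n4 def {m,n} use {m}
  n5 def {n,s} use ∅
  n6 def {x} use ∅

Live sets:
  n0 li=∅ lo=∅
  n1 li=∅ lo={f}
  n2 li=∅ lo={m}
  n3 li={f} lo=∅
  n4 li={m} lo=∅
  n5 li=∅ lo=∅
  n6 li=∅ lo=∅

Interference:
  f: {n,s,x}
  m: ∅
  n: {f}
  s: {f}
  x: {f}

N(n) = ["f"]

Answer: ["f"]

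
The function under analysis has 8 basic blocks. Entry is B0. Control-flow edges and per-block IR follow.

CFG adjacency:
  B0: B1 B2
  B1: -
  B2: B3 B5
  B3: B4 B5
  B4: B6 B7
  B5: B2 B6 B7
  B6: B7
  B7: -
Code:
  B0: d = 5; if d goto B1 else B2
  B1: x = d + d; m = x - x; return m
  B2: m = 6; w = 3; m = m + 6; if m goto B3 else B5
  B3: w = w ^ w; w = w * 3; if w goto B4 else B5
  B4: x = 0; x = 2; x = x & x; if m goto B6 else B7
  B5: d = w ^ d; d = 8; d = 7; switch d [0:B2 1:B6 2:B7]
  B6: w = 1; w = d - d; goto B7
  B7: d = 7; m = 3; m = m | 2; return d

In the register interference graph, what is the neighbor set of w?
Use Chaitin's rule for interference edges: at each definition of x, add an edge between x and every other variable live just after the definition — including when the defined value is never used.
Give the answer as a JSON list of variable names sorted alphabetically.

Answer: ["d", "m"]

Analysis:
Block summaries:
  B0 def {d} use ∅
  B1 def {m,x} use {d}
  B2 def {m,w} use ∅
  B3 def {w} use {w}
  B4 def {x} use {m}
  B5 def {d} use {d,w}
  B6 def {w} use {d}
  B7 def {d,m} use ∅

Liveness:
  B0 li=∅ lo={d}
  B1 li={d} lo=∅
  B2 li={d} lo={d,m,w}
  B3 li={d,m,w} lo={d,m,w}
  B4 li={d,m} lo={d}
  B5 li={d,w} lo={d}
  B6 li={d} lo=∅
  B7 li=∅ lo=∅

Interfere edges:
  d: {m,w,x}
  m: {d,w,x}
  w: {d,m}
  x: {d,m}

N(w) = ["d", "m"]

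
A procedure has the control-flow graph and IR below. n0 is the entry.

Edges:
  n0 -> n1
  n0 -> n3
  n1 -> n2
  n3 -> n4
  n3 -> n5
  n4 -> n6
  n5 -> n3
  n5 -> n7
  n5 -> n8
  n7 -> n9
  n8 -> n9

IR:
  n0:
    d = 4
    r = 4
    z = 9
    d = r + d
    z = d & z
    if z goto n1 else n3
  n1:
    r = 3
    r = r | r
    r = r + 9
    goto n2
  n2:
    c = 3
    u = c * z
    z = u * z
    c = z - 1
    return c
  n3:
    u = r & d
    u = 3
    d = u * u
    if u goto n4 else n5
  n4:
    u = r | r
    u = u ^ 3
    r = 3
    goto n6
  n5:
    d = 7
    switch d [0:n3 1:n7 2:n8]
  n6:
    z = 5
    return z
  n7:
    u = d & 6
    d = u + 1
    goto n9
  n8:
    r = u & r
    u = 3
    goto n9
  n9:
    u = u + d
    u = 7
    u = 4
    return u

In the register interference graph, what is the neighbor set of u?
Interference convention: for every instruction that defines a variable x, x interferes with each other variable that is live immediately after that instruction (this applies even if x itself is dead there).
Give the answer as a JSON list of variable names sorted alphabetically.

Answer: ["d", "r", "z"]

Analysis:
def/use:
  n0: {d,r,z} / ∅
  n1: {r} / ∅
  n2: {c,u,z} / {z}
  n3: {d,u} / {d,r}
  n4: {r,u} / {r}
  n5: {d} / ∅
  n6: {z} / ∅
  n7: {d,u} / {d}
  n8: {r,u} / {r,u}
  n9: {u} / {d,u}

Live sets:
  n0: in=∅ out={d,r,z}
  n1: in={z} out={z}
  n2: in={z} out=∅
  n3: in={d,r} out={r,u}
  n4: in={r} out=∅
  n5: in={r,u} out={d,r,u}
  n6: in=∅ out=∅
  n7: in={d} out={d,u}
  n8: in={d,r,u} out={d,u}
  n9: in={d,u} out=∅

Conflict graph:
  c↔{z}
  d↔{r,u,z}
  r↔{d,u,z}
  u↔{d,r,z}
  z↔{c,d,r,u}

N(u) = ["d", "r", "z"]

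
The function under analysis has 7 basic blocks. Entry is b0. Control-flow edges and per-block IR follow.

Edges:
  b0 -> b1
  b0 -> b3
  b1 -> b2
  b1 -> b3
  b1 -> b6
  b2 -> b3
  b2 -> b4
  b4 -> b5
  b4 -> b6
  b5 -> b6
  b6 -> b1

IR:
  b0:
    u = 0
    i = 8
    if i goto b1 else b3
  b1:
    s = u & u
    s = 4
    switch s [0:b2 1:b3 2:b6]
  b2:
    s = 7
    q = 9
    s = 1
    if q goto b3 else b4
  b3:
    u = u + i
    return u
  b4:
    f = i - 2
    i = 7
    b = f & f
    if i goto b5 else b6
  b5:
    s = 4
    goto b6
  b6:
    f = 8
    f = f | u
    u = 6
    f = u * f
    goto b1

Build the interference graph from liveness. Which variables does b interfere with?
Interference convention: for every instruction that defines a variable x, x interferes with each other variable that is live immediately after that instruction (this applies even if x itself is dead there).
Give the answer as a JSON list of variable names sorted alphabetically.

Block summaries:
  b0 def {i,u} use ∅
  b1 def {s} use {u}
  b2 def {q,s} use ∅
  b3 def {u} use {i,u}
  b4 def {b,f,i} use {i}
  b5 def {s} use ∅
  b6 def {f,u} use {u}

Backward fixpoint:
  b0: in=∅ out={i,u}
  b1: in={i,u} out={i,u}
  b2: in={i,u} out={i,u}
  b3: in={i,u} out=∅
  b4: in={i,u} out={i,u}
  b5: in={i,u} out={i,u}
  b6: in={i,u} out={i,u}

Interfere edges:
  b: {i,u}
  f: {i,u}
  i: {b,f,q,s,u}
  q: {i,s,u}
  s: {i,q,u}
  u: {b,f,i,q,s}

N(b) = ["i", "u"]

Answer: ["i", "u"]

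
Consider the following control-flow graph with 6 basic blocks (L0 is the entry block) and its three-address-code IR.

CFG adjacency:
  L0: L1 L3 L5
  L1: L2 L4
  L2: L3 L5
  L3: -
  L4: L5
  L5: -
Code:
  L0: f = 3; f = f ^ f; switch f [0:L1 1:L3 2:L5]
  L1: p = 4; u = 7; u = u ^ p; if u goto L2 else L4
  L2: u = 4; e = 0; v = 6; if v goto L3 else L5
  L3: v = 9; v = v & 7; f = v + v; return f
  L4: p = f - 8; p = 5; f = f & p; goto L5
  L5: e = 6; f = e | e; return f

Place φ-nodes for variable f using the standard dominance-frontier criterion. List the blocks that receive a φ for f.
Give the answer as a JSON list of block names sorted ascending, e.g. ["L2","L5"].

idom tree: L1←L0 L2←L1 L3←L0 L4←L1 L5←L0
Dom at joins:
  L3: preds {L0,L2}: {L0} ∩ {L0,L1,L2} = {L0}; idom=L0
  L5: preds {L0,L2,L4}: {L0} ∩ {L0,L1,L2} ∩ {L0,L1,L4} = {L0}; idom=L0

DF derivation:
  L3←L0: walk · to L0
  L3←L2: walk L2→L1 to L0
  L5←L0: walk · to L0
  L5←L2: walk L2→L1 to L0
  L5←L4: walk L4→L1 to L0
  L0: DF=∅
  L1: DF={L3,L5}
  L2: DF={L3,L5}
  L3: DF=∅
  L4: DF={L5}
  L5: DF=∅

φ for f: defs {L0,L3,L4,L5}
  DF⁺ = {L5}

Answer: ["L5"]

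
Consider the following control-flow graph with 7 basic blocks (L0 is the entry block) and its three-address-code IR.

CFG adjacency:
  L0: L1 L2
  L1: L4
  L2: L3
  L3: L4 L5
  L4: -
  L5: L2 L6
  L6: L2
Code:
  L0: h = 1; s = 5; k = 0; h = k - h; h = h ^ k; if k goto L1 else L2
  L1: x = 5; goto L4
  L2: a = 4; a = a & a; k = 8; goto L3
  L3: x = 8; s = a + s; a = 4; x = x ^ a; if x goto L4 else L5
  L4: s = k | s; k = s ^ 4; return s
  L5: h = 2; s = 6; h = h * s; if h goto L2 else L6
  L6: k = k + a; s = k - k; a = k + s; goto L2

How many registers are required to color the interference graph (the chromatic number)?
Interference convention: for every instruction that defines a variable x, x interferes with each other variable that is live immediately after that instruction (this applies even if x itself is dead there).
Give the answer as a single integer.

Answer: 4

Working:
def/use:
  L0 def {h,k,s} use ∅
  L1 def {x} use ∅
  L2 def {a,k} use ∅
  L3 def {a,s,x} use {a,s}
  L4 def {k,s} use {k,s}
  L5 def {h,s} use ∅
  L6 def {a,k,s} use {a,k}

Live sets:
  L0: in=∅ out={k,s}
  L1: in={k,s} out={k,s}
  L2: in={s} out={a,k,s}
  L3: in={a,k,s} out={a,k,s}
  L4: in={k,s} out=∅
  L5: in={a,k} out={a,k,s}
  L6: in={a,k} out={s}

Conflict graph:
  a↔{h,k,s,x}
  h↔{a,k,s}
  k↔{a,h,s,x}
  s↔{a,h,k,x}
  x↔{a,k,s}

Registers:
  lower bound: {a,h,k,s} mutually conflict ⇒ χ ≥ 4
  4-colouring: c0={a}  c1={k}  c2={s}  c3={h,x}
  χ = 4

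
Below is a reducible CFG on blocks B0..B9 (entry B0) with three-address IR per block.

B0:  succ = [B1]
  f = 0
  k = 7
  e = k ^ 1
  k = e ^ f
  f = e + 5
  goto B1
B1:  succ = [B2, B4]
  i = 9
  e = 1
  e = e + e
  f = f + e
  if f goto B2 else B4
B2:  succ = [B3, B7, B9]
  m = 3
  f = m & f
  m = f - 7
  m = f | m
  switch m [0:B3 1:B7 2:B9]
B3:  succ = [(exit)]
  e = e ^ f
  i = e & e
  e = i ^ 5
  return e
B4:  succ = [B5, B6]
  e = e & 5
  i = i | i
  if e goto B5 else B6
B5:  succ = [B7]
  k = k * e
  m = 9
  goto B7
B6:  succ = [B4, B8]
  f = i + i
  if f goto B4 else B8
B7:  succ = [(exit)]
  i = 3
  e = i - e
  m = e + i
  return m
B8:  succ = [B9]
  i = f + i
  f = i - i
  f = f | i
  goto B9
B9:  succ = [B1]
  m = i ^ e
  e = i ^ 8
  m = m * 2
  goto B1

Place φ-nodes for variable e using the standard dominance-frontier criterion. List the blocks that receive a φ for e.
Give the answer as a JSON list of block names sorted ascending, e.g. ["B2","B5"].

Answer: ["B1", "B4", "B7", "B9"]

Derivation:
idom tree: B1←B0 B2←B1 B3←B2 B4←B1 B5←B4 B6←B4 B7←B1 B8←B6 B9←B1
Dom at joins:
  B1: preds {B0,B9}: {B0} ∩ {B0,B1,B9} = {B0}; idom=B0
  B4: preds {B1,B6}: {B0,B1} ∩ {B0,B1,B4,B6} = {B0,B1}; idom=B1
  B7: preds {B2,B5}: {B0,B1,B2} ∩ {B0,B1,B4,B5} = {B0,B1}; idom=B1
  B9: preds {B2,B8}: {B0,B1,B2} ∩ {B0,B1,B4,B6,B8} = {B0,B1}; idom=B1

Frontier:
  B1←B0: walk · to B0
  B1←B9: walk B9→B1 to B0
  B4←B1: walk · to B1
  B4←B6: walk B6→B4 to B1
  B7←B2: walk B2 to B1
  B7←B5: walk B5→B4 to B1
  B9←B2: walk B2 to B1
  B9←B8: walk B8→B6→B4 to B1
  DF(B0)=∅
  DF(B1)={B1}
  DF(B2)={B7,B9}
  DF(B3)=∅
  DF(B4)={B4,B7,B9}
  DF(B5)={B7}
  DF(B6)={B4,B9}
  DF(B7)=∅
  DF(B8)={B9}
  DF(B9)={B1}

φ for e: defs {B0,B1,B3,B4,B7,B9}
  DF⁺ = {B1,B4,B7,B9}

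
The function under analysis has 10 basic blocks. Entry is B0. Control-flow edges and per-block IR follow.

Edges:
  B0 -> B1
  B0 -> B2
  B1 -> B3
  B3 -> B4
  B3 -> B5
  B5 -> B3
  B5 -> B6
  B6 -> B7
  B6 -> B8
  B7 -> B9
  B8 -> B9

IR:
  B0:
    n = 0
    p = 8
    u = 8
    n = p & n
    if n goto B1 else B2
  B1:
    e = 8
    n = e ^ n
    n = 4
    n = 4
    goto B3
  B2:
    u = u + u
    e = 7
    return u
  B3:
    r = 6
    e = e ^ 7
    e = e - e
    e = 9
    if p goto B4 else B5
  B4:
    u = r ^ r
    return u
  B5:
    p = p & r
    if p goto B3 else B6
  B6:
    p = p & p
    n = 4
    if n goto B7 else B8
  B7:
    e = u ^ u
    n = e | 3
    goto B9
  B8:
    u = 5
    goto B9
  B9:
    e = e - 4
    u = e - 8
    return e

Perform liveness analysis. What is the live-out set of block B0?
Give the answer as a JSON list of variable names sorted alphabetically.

Answer: ["n", "p", "u"]

Derivation:
def/use:
  B0: def={n,p,u} ue=∅
  B1: def={e,n} ue={n}
  B2: def={e,u} ue={u}
  B3: def={e,r} ue={e,p}
  B4: def={u} ue={r}
  B5: def={p} ue={p,r}
  B6: def={n,p} ue={p}
  B7: def={e,n} ue={u}
  B8: def={u} ue=∅
  B9: def={e,u} ue={e}

Liveness:
  live B0: ∅→{n,p,u}
  live B1: {n,p,u}→{e,p,u}
  live B2: {u}→∅
  live B3: {e,p,u}→{e,p,r,u}
  live B4: {r}→∅
  live B5: {e,p,r,u}→{e,p,u}
  live B6: {e,p,u}→{e,u}
  live B7: {u}→{e}
  live B8: {e}→{e}
  live B9: {e}→∅

live-out(B0) = ["n", "p", "u"]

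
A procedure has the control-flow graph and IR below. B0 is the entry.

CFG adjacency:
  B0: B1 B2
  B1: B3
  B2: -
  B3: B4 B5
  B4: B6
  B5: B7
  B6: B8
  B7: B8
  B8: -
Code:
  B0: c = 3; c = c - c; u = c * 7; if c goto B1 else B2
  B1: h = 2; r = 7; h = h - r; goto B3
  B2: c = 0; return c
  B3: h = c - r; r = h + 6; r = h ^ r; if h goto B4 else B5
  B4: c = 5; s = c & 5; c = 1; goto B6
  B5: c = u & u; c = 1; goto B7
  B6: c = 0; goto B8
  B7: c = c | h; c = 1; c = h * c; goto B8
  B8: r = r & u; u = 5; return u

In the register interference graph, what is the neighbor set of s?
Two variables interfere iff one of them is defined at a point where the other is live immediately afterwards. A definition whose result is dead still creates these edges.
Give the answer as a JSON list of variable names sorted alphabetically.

Answer: ["r", "u"]

Derivation:
Per-block:
  B0 def {c,u} use ∅
  B1 def {h,r} use ∅
  B2 def {c} use ∅
  B3 def {h,r} use {c,r}
  B4 def {c,s} use ∅
  B5 def {c} use {u}
  B6 def {c} use ∅
  B7 def {c} use {c,h}
  B8 def {r,u} use {r,u}

Live sets:
  B0 li=∅ lo={c,u}
  B1 li={c,u} lo={c,r,u}
  B2 li=∅ lo=∅
  B3 li={c,r,u} lo={h,r,u}
  B4 li={r,u} lo={r,u}
  B5 li={h,r,u} lo={c,h,r,u}
  B6 li={r,u} lo={r,u}
  B7 li={c,h,r,u} lo={r,u}
  B8 li={r,u} lo=∅

Interfere edges:
  c↔{h,r,u}
  h↔{c,r,u}
  r↔{c,h,s,u}
  s↔{r,u}
  u↔{c,h,r,s}

N(s) = ["r", "u"]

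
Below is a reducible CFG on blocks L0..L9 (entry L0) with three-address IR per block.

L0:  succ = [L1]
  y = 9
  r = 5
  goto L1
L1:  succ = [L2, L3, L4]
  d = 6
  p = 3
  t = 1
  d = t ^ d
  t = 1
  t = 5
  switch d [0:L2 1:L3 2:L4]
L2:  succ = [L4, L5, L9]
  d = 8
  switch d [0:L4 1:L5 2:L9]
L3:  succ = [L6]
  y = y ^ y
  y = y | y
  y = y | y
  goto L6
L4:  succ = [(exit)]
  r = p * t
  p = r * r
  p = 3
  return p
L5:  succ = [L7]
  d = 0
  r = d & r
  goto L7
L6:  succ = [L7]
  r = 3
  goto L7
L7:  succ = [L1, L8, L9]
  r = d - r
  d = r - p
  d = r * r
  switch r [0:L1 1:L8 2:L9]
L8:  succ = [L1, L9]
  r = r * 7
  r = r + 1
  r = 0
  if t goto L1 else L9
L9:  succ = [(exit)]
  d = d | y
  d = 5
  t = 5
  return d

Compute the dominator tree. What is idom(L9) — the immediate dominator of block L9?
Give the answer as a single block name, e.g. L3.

Answer: L1

Analysis:
idom tree: L1←L0 L2←L1 L3←L1 L4←L1 L5←L2 L6←L3 L7←L1 L8←L7 L9←L1
Dom∩ at merges:
  L1: preds {L0,L7,L8}: {L0} ∩ {L0,L1,L7} ∩ {L0,L1,L7,L8} = {L0}; idom=L0
  L4: preds {L1,L2}: {L0,L1} ∩ {L0,L1,L2} = {L0,L1}; idom=L1
  L7: preds {L5,L6}: {L0,L1,L2,L5} ∩ {L0,L1,L3,L6} = {L0,L1}; idom=L1
  L9: preds {L2,L7,L8}: {L0,L1,L2} ∩ {L0,L1,L7} ∩ {L0,L1,L7,L8} = {L0,L1}; idom=L1

idom(L9) = L1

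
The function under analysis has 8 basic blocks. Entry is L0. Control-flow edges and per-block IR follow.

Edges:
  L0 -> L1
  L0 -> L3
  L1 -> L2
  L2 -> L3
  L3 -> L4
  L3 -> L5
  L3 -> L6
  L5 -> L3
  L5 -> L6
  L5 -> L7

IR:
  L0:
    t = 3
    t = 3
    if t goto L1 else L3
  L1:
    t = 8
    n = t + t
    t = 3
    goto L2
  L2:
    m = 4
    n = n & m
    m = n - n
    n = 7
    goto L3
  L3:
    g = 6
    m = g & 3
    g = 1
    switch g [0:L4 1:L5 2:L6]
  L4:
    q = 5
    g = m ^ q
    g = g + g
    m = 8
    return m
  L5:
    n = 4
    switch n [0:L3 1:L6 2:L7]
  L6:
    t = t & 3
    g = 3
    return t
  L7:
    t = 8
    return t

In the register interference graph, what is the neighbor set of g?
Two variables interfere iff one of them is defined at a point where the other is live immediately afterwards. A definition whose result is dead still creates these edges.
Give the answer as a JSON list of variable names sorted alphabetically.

def/use:
  L0 def {t} use ∅
  L1 def {n,t} use ∅
  L2 def {m,n} use {n}
  L3 def {g,m} use ∅
  L4 def {g,m,q} use {m}
  L5 def {n} use ∅
  L6 def {g,t} use {t}
  L7 def {t} use ∅

Live sets:
  L0: in=∅ out={t}
  L1: in=∅ out={n,t}
  L2: in={n,t} out={t}
  L3: in={t} out={m,t}
  L4: in={m} out=∅
  L5: in={t} out={t}
  L6: in={t} out=∅
  L7: in=∅ out=∅

Conflict graph:
  g: {m,t}
  m: {g,n,q,t}
  n: {m,t}
  q: {m}
  t: {g,m,n}

N(g) = ["m", "t"]

Answer: ["m", "t"]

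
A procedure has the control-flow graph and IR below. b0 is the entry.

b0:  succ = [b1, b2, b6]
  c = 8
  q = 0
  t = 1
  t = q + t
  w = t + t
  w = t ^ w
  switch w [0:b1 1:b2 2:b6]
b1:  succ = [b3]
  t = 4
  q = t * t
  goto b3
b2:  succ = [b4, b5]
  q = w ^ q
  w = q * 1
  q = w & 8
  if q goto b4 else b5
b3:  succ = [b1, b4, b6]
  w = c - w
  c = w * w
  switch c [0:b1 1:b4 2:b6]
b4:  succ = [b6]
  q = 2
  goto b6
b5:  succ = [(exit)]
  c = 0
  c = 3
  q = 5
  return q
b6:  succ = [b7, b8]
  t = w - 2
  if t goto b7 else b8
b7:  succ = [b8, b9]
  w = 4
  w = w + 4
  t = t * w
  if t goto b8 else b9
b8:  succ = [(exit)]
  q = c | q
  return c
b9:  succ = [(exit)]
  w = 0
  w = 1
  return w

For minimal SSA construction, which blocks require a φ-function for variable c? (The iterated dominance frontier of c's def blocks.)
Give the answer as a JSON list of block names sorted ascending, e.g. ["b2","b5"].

idom tree: b1←b0 b2←b0 b3←b1 b4←b0 b5←b2 b6←b0 b7←b6 b8←b6 b9←b7
Dom∩ at merges:
  b1: preds {b0,b3}: {b0} ∩ {b0,b1,b3} = {b0}; idom=b0
  b4: preds {b2,b3}: {b0,b2} ∩ {b0,b1,b3} = {b0}; idom=b0
  b6: preds {b0,b3,b4}: {b0} ∩ {b0,b1,b3} ∩ {b0,b4} = {b0}; idom=b0
  b8: preds {b6,b7}: {b0,b6} ∩ {b0,b6,b7} = {b0,b6}; idom=b6

DF derivation:
  b1←b0: walk · to b0
  b1←b3: walk b3→b1 to b0
  b4←b2: walk b2 to b0
  b4←b3: walk b3→b1 to b0
  b6←b0: walk · to b0
  b6←b3: walk b3→b1 to b0
  b6←b4: walk b4 to b0
  b8←b6: walk · to b6
  b8←b7: walk b7 to b6
  b0 → ∅
  b1 → {b1,b4,b6}
  b2 → {b4}
  b3 → {b1,b4,b6}
  b4 → {b6}
  b5 → ∅
  b6 → ∅
  b7 → {b8}
  b8 → ∅
  b9 → ∅

φ for c: defs {b0,b3,b5}
  DF⁺ = {b1,b4,b6}

Answer: ["b1", "b4", "b6"]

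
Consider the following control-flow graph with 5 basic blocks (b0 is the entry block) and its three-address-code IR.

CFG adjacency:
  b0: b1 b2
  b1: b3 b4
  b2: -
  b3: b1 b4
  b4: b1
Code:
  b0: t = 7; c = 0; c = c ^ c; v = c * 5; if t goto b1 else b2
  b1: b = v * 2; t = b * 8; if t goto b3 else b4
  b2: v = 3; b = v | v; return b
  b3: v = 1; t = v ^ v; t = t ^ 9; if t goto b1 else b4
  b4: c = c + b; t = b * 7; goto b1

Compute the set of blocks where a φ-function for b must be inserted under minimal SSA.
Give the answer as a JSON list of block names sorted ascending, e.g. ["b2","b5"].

Answer: ["b1"]

Analysis:
idom tree: b1←b0 b2←b0 b3←b1 b4←b1
Dom at joins:
  b1: preds {b0,b3,b4}: {b0} ∩ {b0,b1,b3} ∩ {b0,b1,b4} = {b0}; idom=b0
  b4: preds {b1,b3}: {b0,b1} ∩ {b0,b1,b3} = {b0,b1}; idom=b1

DF derivation:
  join b1 pred b0: · stop@b0
  join b1 pred b3: b3→b1 stop@b0
  join b1 pred b4: b4→b1 stop@b0
  join b4 pred b1: · stop@b1
  join b4 pred b3: b3 stop@b1
  b0: DF=∅
  b1: DF={b1}
  b2: DF=∅
  b3: DF={b1,b4}
  b4: DF={b1}

φ for b: defs {b1,b2}
  DF⁺ = {b1}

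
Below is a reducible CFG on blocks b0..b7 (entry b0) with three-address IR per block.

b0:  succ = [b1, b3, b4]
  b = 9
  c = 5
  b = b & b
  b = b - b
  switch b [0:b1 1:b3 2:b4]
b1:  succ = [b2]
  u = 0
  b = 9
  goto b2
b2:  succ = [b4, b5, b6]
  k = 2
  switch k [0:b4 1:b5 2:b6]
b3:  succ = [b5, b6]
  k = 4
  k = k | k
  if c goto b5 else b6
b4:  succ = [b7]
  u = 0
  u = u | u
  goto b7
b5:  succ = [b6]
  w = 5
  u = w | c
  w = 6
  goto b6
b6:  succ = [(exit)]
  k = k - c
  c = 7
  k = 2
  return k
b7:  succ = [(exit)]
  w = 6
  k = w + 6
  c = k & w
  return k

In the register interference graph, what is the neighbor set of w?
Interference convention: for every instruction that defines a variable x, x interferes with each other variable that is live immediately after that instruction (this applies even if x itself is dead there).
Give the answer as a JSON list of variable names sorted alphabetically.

Per-block:
  b0: def={b,c} ue=∅
  b1: def={b,u} ue=∅
  b2: def={k} ue=∅
  b3: def={k} ue={c}
  b4: def={u} ue=∅
  b5: def={u,w} ue={c}
  b6: def={c,k} ue={c,k}
  b7: def={c,k,w} ue=∅

Live sets:
  b0: in=∅ out={c}
  b1: in={c} out={c}
  b2: in={c} out={c,k}
  b3: in={c} out={c,k}
  b4: in=∅ out=∅
  b5: in={c,k} out={c,k}
  b6: in={c,k} out=∅
  b7: in=∅ out=∅

Interference:
  b: {c}
  c: {b,k,u,w}
  k: {c,u,w}
  u: {c,k}
  w: {c,k}

N(w) = ["c", "k"]

Answer: ["c", "k"]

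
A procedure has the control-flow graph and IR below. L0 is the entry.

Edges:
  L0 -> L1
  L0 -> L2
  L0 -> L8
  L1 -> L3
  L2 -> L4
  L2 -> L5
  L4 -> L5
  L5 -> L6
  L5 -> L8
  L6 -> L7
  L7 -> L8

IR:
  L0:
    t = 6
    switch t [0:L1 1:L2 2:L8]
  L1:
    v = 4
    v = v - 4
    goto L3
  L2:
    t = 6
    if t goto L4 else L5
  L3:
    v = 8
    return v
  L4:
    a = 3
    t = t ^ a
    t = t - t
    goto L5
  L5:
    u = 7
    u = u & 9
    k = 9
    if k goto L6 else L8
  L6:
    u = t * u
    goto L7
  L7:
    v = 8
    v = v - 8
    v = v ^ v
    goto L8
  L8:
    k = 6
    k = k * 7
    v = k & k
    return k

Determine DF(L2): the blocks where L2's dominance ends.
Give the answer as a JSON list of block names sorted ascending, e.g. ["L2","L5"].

idom tree: L1←L0 L2←L0 L3←L1 L4←L2 L5←L2 L6←L5 L7←L6 L8←L0
Join-block Dom:
  L5: preds {L2,L4}: {L0,L2} ∩ {L0,L2,L4} = {L0,L2}; idom=L2
  L8: preds {L0,L5,L7}: {L0} ∩ {L0,L2,L5} ∩ {L0,L2,L5,L6,L7} = {L0}; idom=L0

DF walk-up:
  join L5 pred L2: · stop@L2
  join L5 pred L4: L4 stop@L2
  join L8 pred L0: · stop@L0
  join L8 pred L5: L5→L2 stop@L0
  join L8 pred L7: L7→L6→L5→L2 stop@L0
  L0: DF=∅
  L1: DF=∅
  L2: DF={L8}
  L3: DF=∅
  L4: DF={L5}
  L5: DF={L8}
  L6: DF={L8}
  L7: DF={L8}
  L8: DF=∅

DF(L2) = ["L8"]

Answer: ["L8"]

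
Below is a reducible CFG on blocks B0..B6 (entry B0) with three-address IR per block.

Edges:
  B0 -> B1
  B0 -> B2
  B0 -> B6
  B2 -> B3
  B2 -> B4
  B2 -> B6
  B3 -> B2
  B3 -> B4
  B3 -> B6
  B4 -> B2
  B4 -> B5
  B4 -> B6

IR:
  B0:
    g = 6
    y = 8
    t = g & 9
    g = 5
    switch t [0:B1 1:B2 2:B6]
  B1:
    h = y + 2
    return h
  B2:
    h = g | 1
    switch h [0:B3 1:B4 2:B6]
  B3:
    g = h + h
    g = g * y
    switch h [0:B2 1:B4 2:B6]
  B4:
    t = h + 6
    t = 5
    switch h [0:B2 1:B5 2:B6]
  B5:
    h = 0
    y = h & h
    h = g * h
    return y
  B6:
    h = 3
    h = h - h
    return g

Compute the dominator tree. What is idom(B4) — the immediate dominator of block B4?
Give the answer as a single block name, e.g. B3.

Answer: B2

Working:
idom tree: B1←B0 B2←B0 B3←B2 B4←B2 B5←B4 B6←B0
Dom∩ at merges:
  B2: preds {B0,B3,B4}: {B0} ∩ {B0,B2,B3} ∩ {B0,B2,B4} = {B0}; idom=B0
  B4: preds {B2,B3}: {B0,B2} ∩ {B0,B2,B3} = {B0,B2}; idom=B2
  B6: preds {B0,B2,B3,B4}: {B0} ∩ {B0,B2} ∩ {B0,B2,B3} ∩ {B0,B2,B4} = {B0}; idom=B0

idom(B4) = B2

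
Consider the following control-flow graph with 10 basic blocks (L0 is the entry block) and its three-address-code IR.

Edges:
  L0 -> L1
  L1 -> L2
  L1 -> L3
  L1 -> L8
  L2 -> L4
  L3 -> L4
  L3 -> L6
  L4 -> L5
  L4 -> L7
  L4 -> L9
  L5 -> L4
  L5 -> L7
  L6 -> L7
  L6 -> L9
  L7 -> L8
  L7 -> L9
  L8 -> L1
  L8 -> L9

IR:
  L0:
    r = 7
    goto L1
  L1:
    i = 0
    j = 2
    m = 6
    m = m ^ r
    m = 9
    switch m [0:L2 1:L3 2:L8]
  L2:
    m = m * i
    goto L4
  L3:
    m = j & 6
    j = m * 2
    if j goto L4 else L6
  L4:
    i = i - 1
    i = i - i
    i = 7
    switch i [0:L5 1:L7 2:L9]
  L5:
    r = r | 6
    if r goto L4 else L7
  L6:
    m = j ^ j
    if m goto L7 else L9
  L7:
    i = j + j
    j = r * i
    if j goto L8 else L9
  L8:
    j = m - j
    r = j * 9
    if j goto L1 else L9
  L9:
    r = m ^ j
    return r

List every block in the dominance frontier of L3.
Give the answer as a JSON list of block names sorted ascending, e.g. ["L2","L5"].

Answer: ["L4", "L7", "L9"]

Derivation:
idom tree: L1←L0 L2←L1 L3←L1 L4←L1 L5←L4 L6←L3 L7←L1 L8←L1 L9←L1
Dom at joins:
  L1: preds {L0,L8}: {L0} ∩ {L0,L1,L8} = {L0}; idom=L0
  L4: preds {L2,L3,L5}: {L0,L1,L2} ∩ {L0,L1,L3} ∩ {L0,L1,L4,L5} = {L0,L1}; idom=L1
  L7: preds {L4,L5,L6}: {L0,L1,L4} ∩ {L0,L1,L4,L5} ∩ {L0,L1,L3,L6} = {L0,L1}; idom=L1
  L8: preds {L1,L7}: {L0,L1} ∩ {L0,L1,L7} = {L0,L1}; idom=L1
  L9: preds {L4,L6,L7,L8}: {L0,L1,L4} ∩ {L0,L1,L3,L6} ∩ {L0,L1,L7} ∩ {L0,L1,L8} = {L0,L1}; idom=L1

DF derivation:
  join L1 pred L0: · stop@L0
  join L1 pred L8: L8→L1 stop@L0
  join L4 pred L2: L2 stop@L1
  join L4 pred L3: L3 stop@L1
  join L4 pred L5: L5→L4 stop@L1
  join L7 pred L4: L4 stop@L1
  join L7 pred L5: L5→L4 stop@L1
  join L7 pred L6: L6→L3 stop@L1
  join L8 pred L1: · stop@L1
  join L8 pred L7: L7 stop@L1
  join L9 pred L4: L4 stop@L1
  join L9 pred L6: L6→L3 stop@L1
  join L9 pred L7: L7 stop@L1
  join L9 pred L8: L8 stop@L1
  L0 → ∅
  L1 → {L1}
  L2 → {L4}
  L3 → {L4,L7,L9}
  L4 → {L4,L7,L9}
  L5 → {L4,L7}
  L6 → {L7,L9}
  L7 → {L8,L9}
  L8 → {L1,L9}
  L9 → ∅

DF(L3) = ["L4", "L7", "L9"]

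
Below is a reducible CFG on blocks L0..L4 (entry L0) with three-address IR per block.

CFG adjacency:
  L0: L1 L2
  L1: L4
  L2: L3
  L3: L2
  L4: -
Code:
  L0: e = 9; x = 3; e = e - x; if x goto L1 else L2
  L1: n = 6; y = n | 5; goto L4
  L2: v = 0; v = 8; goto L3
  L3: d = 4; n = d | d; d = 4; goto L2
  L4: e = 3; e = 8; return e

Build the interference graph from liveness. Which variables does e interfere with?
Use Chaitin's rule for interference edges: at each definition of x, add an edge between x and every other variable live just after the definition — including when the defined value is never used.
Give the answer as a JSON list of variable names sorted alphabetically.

Answer: ["x"]

Derivation:
Per-block:
  L0 def {e,x} use ∅
  L1 def {n,y} use ∅
  L2 def {v} use ∅
  L3 def {d,n} use ∅
  L4 def {e} use ∅

Live sets:
  L0: in=∅ out=∅
  L1: in=∅ out=∅
  L2: in=∅ out=∅
  L3: in=∅ out=∅
  L4: in=∅ out=∅

Conflict graph:
  d — ∅
  e — {x}
  n — ∅
  v — ∅
  x — {e}
  y — ∅

N(e) = ["x"]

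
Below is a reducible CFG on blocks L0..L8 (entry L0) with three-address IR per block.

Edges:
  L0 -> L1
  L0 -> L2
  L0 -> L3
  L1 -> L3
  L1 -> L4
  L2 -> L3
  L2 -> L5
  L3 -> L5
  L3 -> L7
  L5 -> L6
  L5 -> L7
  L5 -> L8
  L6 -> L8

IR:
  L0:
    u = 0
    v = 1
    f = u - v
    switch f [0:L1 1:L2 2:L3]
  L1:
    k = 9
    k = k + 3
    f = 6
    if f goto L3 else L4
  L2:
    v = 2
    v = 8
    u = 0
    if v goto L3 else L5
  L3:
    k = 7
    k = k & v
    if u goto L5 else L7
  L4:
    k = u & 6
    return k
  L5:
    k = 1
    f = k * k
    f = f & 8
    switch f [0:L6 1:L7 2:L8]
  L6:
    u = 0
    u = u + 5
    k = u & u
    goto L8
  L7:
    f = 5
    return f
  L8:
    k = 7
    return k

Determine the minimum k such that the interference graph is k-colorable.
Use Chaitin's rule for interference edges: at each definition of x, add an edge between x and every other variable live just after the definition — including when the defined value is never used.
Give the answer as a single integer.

Answer: 3

Working:
Per-block:
  L0 def {f,u,v} use ∅
  L1 def {f,k} use ∅
  L2 def {u,v} use ∅
  L3 def {k} use {u,v}
  L4 def {k} use {u}
  L5 def {f,k} use ∅
  L6 def {k,u} use ∅
  L7 def {f} use ∅
  L8 def {k} use ∅

Live sets:
  L0: in=∅ out={u,v}
  L1: in={u,v} out={u,v}
  L2: in=∅ out={u,v}
  L3: in={u,v} out=∅
  L4: in={u} out=∅
  L5: in=∅ out=∅
  L6: in=∅ out=∅
  L7: in=∅ out=∅
  L8: in=∅ out=∅

Interference:
  f: {u,v}
  k: {u,v}
  u: {f,k,v}
  v: {f,k,u}

Registers:
  lower bound: {f,u,v} mutually conflict ⇒ χ ≥ 3
  3-colouring: r0={u}  r1={v}  r2={f,k}
  χ = 3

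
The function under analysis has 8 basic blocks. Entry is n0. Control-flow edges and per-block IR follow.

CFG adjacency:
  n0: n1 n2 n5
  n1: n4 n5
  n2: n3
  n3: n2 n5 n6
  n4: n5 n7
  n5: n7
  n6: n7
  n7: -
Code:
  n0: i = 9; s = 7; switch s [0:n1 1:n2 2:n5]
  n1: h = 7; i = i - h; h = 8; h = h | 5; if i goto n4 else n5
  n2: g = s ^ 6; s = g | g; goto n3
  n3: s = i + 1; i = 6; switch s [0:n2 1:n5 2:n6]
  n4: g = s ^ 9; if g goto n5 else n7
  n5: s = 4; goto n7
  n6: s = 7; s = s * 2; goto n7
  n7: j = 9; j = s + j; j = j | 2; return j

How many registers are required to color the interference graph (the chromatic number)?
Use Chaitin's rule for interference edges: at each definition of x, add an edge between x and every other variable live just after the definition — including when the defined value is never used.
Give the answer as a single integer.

Answer: 3

Working:
def/use:
  n0: def={i,s} ue=∅
  n1: def={h,i} ue={i}
  n2: def={g,s} ue={s}
  n3: def={i,s} ue={i}
  n4: def={g} ue={s}
  n5: def={s} ue=∅
  n6: def={s} ue=∅
  n7: def={j} ue={s}

Liveness:
  live n0: ∅→{i,s}
  live n1: {i,s}→{s}
  live n2: {i,s}→{i}
  live n3: {i}→{i,s}
  live n4: {s}→{s}
  live n5: ∅→{s}
  live n6: ∅→{s}
  live n7: {s}→∅

Conflict graph:
  g — {i,s}
  h — {i,s}
  i — {g,h,s}
  j — {s}
  s — {g,h,i,j}

Registers:
  clique {g,i,s} ⇒ need ≥ 3
  assign g→R2 h→R2 i→R1 j→R1 s→R0 — no edge inside a register ⇒ χ ≤ 3
  χ = 3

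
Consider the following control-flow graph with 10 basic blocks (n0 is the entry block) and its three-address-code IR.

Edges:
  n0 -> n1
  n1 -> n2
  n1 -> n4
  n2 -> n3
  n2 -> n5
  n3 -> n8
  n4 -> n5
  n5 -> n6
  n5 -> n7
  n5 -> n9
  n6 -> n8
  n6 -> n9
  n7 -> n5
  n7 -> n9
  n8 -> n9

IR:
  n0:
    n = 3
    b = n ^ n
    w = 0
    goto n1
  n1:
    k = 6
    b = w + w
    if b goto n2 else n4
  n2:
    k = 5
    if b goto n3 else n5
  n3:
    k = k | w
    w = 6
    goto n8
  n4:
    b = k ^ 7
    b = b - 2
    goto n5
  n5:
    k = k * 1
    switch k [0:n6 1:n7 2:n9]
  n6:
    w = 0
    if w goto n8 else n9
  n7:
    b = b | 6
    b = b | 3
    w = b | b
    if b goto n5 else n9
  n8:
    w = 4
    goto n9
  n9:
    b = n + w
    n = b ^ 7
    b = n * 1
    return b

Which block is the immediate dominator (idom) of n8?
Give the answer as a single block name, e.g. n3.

idom tree: n1←n0 n2←n1 n3←n2 n4←n1 n5←n1 n6←n5 n7←n5 n8←n1 n9←n1
Dom∩ at merges:
  n5: preds {n2,n4,n7}: {n0,n1,n2} ∩ {n0,n1,n4} ∩ {n0,n1,n5,n7} = {n0,n1}; idom=n1
  n8: preds {n3,n6}: {n0,n1,n2,n3} ∩ {n0,n1,n5,n6} = {n0,n1}; idom=n1
  n9: preds {n5,n6,n7,n8}: {n0,n1,n5} ∩ {n0,n1,n5,n6} ∩ {n0,n1,n5,n7} ∩ {n0,n1,n8} = {n0,n1}; idom=n1

idom(n8) = n1

Answer: n1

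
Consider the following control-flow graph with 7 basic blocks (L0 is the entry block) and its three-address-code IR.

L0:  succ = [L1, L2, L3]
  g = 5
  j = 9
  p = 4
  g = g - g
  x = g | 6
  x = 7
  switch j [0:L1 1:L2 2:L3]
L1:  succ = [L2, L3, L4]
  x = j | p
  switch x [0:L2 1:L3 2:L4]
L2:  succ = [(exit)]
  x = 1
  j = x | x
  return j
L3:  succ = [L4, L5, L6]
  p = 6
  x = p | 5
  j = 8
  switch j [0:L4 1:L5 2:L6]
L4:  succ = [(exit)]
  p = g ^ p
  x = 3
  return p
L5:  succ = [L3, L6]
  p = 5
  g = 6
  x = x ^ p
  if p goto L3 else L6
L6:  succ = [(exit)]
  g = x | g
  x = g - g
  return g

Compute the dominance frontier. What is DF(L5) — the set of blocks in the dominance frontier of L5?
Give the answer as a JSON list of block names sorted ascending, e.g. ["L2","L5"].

Answer: ["L3", "L6"]

Analysis:
idom tree: L1←L0 L2←L0 L3←L0 L4←L0 L5←L3 L6←L3
Dom at joins:
  L2: preds {L0,L1}: {L0} ∩ {L0,L1} = {L0}; idom=L0
  L3: preds {L0,L1,L5}: {L0} ∩ {L0,L1} ∩ {L0,L3,L5} = {L0}; idom=L0
  L4: preds {L1,L3}: {L0,L1} ∩ {L0,L3} = {L0}; idom=L0
  L6: preds {L3,L5}: {L0,L3} ∩ {L0,L3,L5} = {L0,L3}; idom=L3

DF walk-up:
  join L2 pred L0: · stop@L0
  join L2 pred L1: L1 stop@L0
  join L3 pred L0: · stop@L0
  join L3 pred L1: L1 stop@L0
  join L3 pred L5: L5→L3 stop@L0
  join L4 pred L1: L1 stop@L0
  join L4 pred L3: L3 stop@L0
  join L6 pred L3: · stop@L3
  join L6 pred L5: L5 stop@L3
  L0: DF=∅
  L1: DF={L2,L3,L4}
  L2: DF=∅
  L3: DF={L3,L4}
  L4: DF=∅
  L5: DF={L3,L6}
  L6: DF=∅

DF(L5) = ["L3", "L6"]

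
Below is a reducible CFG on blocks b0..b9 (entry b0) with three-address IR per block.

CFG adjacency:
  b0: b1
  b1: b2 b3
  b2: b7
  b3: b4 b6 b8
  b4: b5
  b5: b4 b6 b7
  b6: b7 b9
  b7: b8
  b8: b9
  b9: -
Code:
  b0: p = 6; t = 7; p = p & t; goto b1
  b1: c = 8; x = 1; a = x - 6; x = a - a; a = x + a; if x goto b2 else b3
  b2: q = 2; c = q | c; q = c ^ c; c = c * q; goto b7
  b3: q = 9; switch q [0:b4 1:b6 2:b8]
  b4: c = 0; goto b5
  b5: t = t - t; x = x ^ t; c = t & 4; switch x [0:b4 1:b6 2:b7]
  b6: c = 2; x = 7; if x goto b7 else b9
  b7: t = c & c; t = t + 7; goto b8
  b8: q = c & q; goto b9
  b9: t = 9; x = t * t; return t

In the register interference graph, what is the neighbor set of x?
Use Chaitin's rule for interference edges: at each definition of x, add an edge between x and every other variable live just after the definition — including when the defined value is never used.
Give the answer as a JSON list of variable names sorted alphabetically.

def/use:
  b0 def {p,t} use ∅
  b1 def {a,c,x} use ∅
  b2 def {c,q} use {c}
  b3 def {q} use ∅
  b4 def {c} use ∅
  b5 def {c,t,x} use {t,x}
  b6 def {c,x} use ∅
  b7 def {t} use {c}
  b8 def {q} use {c,q}
  b9 def {t,x} use ∅

Backward fixpoint:
  live b0: ∅→{t}
  live b1: {t}→{c,t,x}
  live b2: {c}→{c,q}
  live b3: {c,t,x}→{c,q,t,x}
  live b4: {q,t,x}→{q,t,x}
  live b5: {q,t,x}→{c,q,t,x}
  live b6: {q}→{c,q}
  live b7: {c,q}→{c,q}
  live b8: {c,q}→∅
  live b9: ∅→∅

Interfere edges:
  a: {c,t,x}
  c: {a,q,t,x}
  p: {t}
  q: {c,t,x}
  t: {a,c,p,q,x}
  x: {a,c,q,t}

N(x) = ["a", "c", "q", "t"]

Answer: ["a", "c", "q", "t"]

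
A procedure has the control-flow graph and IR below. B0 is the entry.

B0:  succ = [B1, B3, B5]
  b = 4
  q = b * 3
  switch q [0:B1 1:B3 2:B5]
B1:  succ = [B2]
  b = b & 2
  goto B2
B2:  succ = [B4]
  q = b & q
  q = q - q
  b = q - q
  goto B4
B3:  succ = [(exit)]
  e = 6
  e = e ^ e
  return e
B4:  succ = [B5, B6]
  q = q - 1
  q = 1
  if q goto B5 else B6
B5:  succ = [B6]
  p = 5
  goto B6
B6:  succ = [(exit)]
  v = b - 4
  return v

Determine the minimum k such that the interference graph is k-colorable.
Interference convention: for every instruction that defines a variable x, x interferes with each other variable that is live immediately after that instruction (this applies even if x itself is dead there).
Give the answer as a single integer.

Per-block:
  B0: def={b,q} ue=∅
  B1: def={b} ue={b}
  B2: def={b,q} ue={b,q}
  B3: def={e} ue=∅
  B4: def={q} ue={q}
  B5: def={p} ue=∅
  B6: def={v} ue={b}

Liveness:
  live B0: ∅→{b,q}
  live B1: {b,q}→{b,q}
  live B2: {b,q}→{b,q}
  live B3: ∅→∅
  live B4: {b,q}→{b}
  live B5: {b}→{b}
  live B6: {b}→∅

Conflict graph:
  b↔{p,q}
  e↔∅
  p↔{b}
  q↔{b}
  v↔∅

Chromatic number:
  lower bound: {b,p} mutually conflict ⇒ χ ≥ 2
  assign b→r0 e→r0 p→r1 q→r1 v→r0 — no edge inside a register ⇒ χ ≤ 2
  χ = 2

Answer: 2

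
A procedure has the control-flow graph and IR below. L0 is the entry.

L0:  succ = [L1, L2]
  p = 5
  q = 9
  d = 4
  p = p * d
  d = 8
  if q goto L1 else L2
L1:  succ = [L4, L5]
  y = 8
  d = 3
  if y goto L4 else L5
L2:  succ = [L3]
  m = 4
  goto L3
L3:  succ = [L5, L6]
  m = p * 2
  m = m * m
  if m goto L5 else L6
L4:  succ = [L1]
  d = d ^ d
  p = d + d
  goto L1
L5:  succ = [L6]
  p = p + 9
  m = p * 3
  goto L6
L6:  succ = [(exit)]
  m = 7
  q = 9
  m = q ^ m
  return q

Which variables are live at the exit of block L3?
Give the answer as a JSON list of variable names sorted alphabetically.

Per-block:
  L0: def={d,p,q} ue=∅
  L1: def={d,y} ue=∅
  L2: def={m} ue=∅
  L3: def={m} ue={p}
  L4: def={d,p} ue={d}
  L5: def={m,p} ue={p}
  L6: def={m,q} ue=∅

Live sets:
  live L0: ∅→{p}
  live L1: {p}→{d,p}
  live L2: {p}→{p}
  live L3: {p}→{p}
  live L4: {d}→{p}
  live L5: {p}→∅
  live L6: ∅→∅

live-out(L3) = ["p"]

Answer: ["p"]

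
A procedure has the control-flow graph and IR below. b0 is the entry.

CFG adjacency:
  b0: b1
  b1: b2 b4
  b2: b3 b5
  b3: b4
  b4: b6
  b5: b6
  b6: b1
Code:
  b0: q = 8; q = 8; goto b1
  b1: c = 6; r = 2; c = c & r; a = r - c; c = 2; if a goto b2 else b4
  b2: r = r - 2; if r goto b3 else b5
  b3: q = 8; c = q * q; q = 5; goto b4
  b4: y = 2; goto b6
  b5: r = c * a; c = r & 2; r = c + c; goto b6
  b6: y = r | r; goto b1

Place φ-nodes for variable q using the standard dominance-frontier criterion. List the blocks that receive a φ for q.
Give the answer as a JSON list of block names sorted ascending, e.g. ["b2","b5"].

Answer: ["b1", "b4", "b6"]

Analysis:
idom tree: b1←b0 b2←b1 b3←b2 b4←b1 b5←b2 b6←b1
Join-block Dom:
  b1: preds {b0,b6}: {b0} ∩ {b0,b1,b6} = {b0}; idom=b0
  b4: preds {b1,b3}: {b0,b1} ∩ {b0,b1,b2,b3} = {b0,b1}; idom=b1
  b6: preds {b4,b5}: {b0,b1,b4} ∩ {b0,b1,b2,b5} = {b0,b1}; idom=b1

DF derivation:
  join b1 pred b0: · stop@b0
  join b1 pred b6: b6→b1 stop@b0
  join b4 pred b1: · stop@b1
  join b4 pred b3: b3→b2 stop@b1
  join b6 pred b4: b4 stop@b1
  join b6 pred b5: b5→b2 stop@b1
  DF(b0)=∅
  DF(b1)={b1}
  DF(b2)={b4,b6}
  DF(b3)={b4}
  DF(b4)={b6}
  DF(b5)={b6}
  DF(b6)={b1}

φ for q: defs {b0,b3}
  DF⁺ = {b1,b4,b6}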